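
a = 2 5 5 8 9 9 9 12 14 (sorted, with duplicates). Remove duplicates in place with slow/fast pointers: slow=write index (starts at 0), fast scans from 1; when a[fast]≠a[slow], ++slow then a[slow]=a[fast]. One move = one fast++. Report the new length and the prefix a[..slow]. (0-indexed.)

(s=0,f=1) a[fast]=5≠a[slow]=2 write a[1]=5 → slow++,fast++
(s=1,f=2) a[fast]=5=a[slow] dup → fast++
(s=1,f=3) a[fast]=8≠a[slow]=5 write a[2]=8 → slow++,fast++
(s=2,f=4) a[fast]=9≠a[slow]=8 write a[3]=9 → slow++,fast++
(s=3,f=5) a[fast]=9=a[slow] dup → fast++
(s=3,f=6) a[fast]=9=a[slow] dup → fast++
(s=3,f=7) a[fast]=12≠a[slow]=9 write a[4]=12 → slow++,fast++
(s=4,f=8) a[fast]=14≠a[slow]=12 write a[5]=14 → slow++,fast++

length 6; prefix = [2, 5, 8, 9, 12, 14]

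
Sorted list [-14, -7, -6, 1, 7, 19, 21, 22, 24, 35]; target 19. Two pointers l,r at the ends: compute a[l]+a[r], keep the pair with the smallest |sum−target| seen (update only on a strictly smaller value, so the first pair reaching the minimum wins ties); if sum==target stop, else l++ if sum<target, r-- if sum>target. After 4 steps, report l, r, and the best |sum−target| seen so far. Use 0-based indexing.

l=0 r=9: -14+35=21 d=2 *, r--
l=0 r=8: -14+24=10 d=9, l++
l=1 r=8: -7+24=17 d=2, l++
l=2 r=8: -6+24=18 d=1 *, l++

l=3, r=8, best |Δ|=1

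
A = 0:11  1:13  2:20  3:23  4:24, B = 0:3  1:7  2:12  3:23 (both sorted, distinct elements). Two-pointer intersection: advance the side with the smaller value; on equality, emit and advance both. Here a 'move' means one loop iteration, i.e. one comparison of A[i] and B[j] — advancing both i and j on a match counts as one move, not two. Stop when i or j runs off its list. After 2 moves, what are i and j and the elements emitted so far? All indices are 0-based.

[i=0,j=0] 11>3 → j++
[i=0,j=1] 11>7 → j++

i=0, j=2, emitted=[]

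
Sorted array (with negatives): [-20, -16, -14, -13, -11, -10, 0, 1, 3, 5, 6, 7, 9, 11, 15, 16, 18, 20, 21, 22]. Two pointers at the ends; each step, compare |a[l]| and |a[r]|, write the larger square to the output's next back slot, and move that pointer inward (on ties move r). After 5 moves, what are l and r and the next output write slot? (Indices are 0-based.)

l=1, r=15, next write slot=14

l=0 r=19: |-20|<=|22| out[19]=484, r--
l=0 r=18: |-20|<=|21| out[18]=441, r--
l=0 r=17: |-20|<=|20| out[17]=400, r--
l=0 r=16: |-20|>|18| out[16]=400, l++
l=1 r=16: |-16|<=|18| out[15]=324, r--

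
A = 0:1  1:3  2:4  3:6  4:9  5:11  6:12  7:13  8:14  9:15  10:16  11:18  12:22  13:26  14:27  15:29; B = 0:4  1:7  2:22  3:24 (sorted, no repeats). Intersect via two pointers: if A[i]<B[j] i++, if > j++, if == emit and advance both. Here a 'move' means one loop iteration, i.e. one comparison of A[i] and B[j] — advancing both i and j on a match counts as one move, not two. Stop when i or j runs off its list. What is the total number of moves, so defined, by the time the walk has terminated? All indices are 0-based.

15 moves

i=0 j=0: 1<4, i++
i=1 j=0: 3<4, i++
i=2 j=0: 4==4 emit, i++,j++
i=3 j=1: 6<7, i++
i=4 j=1: 9>7, j++
i=4 j=2: 9<22, i++
i=5 j=2: 11<22, i++
i=6 j=2: 12<22, i++
i=7 j=2: 13<22, i++
i=8 j=2: 14<22, i++
i=9 j=2: 15<22, i++
i=10 j=2: 16<22, i++
i=11 j=2: 18<22, i++
i=12 j=2: 22==22 emit, i++,j++
i=13 j=3: 26>24, j++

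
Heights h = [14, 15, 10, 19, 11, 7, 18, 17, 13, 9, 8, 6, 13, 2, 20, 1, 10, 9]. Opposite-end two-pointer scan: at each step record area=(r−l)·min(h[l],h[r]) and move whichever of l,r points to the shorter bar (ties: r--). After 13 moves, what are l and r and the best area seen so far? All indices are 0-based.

[0,17] min(14,9)*17=153 best=153 * → r--
[0,16] min(14,10)*16=160 best=160 * → r--
[0,15] min(14,1)*15=15 best=160 → r--
[0,14] min(14,20)*14=196 best=196 * → l++
[1,14] min(15,20)*13=195 best=196 → l++
[2,14] min(10,20)*12=120 best=196 → l++
[3,14] min(19,20)*11=209 best=209 * → l++
[4,14] min(11,20)*10=110 best=209 → l++
[5,14] min(7,20)*9=63 best=209 → l++
[6,14] min(18,20)*8=144 best=209 → l++
[7,14] min(17,20)*7=119 best=209 → l++
[8,14] min(13,20)*6=78 best=209 → l++
[9,14] min(9,20)*5=45 best=209 → l++

l=10, r=14, best area=209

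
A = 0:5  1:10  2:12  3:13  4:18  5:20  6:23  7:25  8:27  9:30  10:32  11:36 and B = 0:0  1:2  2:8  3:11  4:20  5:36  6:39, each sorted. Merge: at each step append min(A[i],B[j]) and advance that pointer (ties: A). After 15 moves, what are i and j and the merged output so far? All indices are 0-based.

i=10, j=5, merged so far=[0, 2, 5, 8, 10, 11, 12, 13, 18, 20, 20, 23, 25, 27, 30]

[i=0,j=0] A[i]=5>B[j]=0 take 0 → j++
[i=0,j=1] A[i]=5>B[j]=2 take 2 → j++
[i=0,j=2] A[i]=5<=B[j]=8 take 5 → i++
[i=1,j=2] A[i]=10>B[j]=8 take 8 → j++
[i=1,j=3] A[i]=10<=B[j]=11 take 10 → i++
[i=2,j=3] A[i]=12>B[j]=11 take 11 → j++
[i=2,j=4] A[i]=12<=B[j]=20 take 12 → i++
[i=3,j=4] A[i]=13<=B[j]=20 take 13 → i++
[i=4,j=4] A[i]=18<=B[j]=20 take 18 → i++
[i=5,j=4] A[i]=20<=B[j]=20 take 20 → i++
[i=6,j=4] A[i]=23>B[j]=20 take 20 → j++
[i=6,j=5] A[i]=23<=B[j]=36 take 23 → i++
[i=7,j=5] A[i]=25<=B[j]=36 take 25 → i++
[i=8,j=5] A[i]=27<=B[j]=36 take 27 → i++
[i=9,j=5] A[i]=30<=B[j]=36 take 30 → i++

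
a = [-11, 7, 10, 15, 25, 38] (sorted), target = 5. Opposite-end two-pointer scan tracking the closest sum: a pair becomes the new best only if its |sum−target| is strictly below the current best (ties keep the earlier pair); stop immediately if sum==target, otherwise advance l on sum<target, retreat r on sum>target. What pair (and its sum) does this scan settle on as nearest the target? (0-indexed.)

[0,5] -11+38=27 d=22 * → r--
[0,4] -11+25=14 d=9 * → r--
[0,3] -11+15=4 d=1 * → l++
[1,3] 7+15=22 d=17 → r--
[1,2] 7+10=17 d=12 → r--

pair (-11, 15) with sum 4 (|Δ|=1)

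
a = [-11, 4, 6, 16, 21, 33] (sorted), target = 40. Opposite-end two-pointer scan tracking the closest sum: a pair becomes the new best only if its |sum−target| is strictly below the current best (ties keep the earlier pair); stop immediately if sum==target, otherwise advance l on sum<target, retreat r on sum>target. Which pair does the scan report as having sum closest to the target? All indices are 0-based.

pair (6, 33) with sum 39 (|Δ|=1)

[0,5] -11+33=22 d=18 * → l++
[1,5] 4+33=37 d=3 * → l++
[2,5] 6+33=39 d=1 * → l++
[3,5] 16+33=49 d=9 → r--
[3,4] 16+21=37 d=3 → l++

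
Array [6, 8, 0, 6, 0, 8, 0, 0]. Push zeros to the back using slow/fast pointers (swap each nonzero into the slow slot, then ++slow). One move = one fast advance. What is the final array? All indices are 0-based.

[6, 8, 6, 8, 0, 0, 0, 0]

slow=0 fast=0: a[fast]=6≠0 swap→a[0]=6, slow++,fast++
slow=1 fast=1: a[fast]=8≠0 swap→a[1]=8, slow++,fast++
slow=2 fast=2: a[fast]=0, fast++
slow=2 fast=3: a[fast]=6≠0 swap→a[2]=6, slow++,fast++
slow=3 fast=4: a[fast]=0, fast++
slow=3 fast=5: a[fast]=8≠0 swap→a[3]=8, slow++,fast++
slow=4 fast=6: a[fast]=0, fast++
slow=4 fast=7: a[fast]=0, fast++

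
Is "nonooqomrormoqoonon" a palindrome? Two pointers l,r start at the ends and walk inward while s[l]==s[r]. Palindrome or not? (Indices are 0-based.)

palindrome

[0,18] 'n'=='n' → l++,r--
[1,17] 'o'=='o' → l++,r--
[2,16] 'n'=='n' → l++,r--
[3,15] 'o'=='o' → l++,r--
[4,14] 'o'=='o' → l++,r--
[5,13] 'q'=='q' → l++,r--
[6,12] 'o'=='o' → l++,r--
[7,11] 'm'=='m' → l++,r--
[8,10] 'r'=='r' → l++,r--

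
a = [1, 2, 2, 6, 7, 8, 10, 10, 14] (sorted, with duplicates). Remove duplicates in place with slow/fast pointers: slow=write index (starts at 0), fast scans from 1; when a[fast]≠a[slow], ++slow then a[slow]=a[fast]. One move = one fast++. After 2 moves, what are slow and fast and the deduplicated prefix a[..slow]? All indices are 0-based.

slow=1, fast=3, prefix=[1, 2]

slow=0 fast=1: a[fast]=2≠a[slow]=1 write a[1]=2, slow++,fast++
slow=1 fast=2: a[fast]=2=a[slow] dup, fast++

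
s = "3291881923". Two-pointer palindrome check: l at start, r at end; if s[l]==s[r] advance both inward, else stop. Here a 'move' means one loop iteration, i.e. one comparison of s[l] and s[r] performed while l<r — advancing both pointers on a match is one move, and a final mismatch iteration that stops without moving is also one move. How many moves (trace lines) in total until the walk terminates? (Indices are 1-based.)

5 moves

l=1 r=10: '3'=='3', l++,r--
l=2 r=9: '2'=='2', l++,r--
l=3 r=8: '9'=='9', l++,r--
l=4 r=7: '1'=='1', l++,r--
l=5 r=6: '8'=='8', l++,r--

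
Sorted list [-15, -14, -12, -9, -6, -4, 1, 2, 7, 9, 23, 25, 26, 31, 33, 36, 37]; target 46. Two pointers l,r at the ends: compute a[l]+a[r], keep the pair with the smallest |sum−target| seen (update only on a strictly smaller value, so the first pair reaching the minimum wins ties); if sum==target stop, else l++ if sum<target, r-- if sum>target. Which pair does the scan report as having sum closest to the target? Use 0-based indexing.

[0,16] -15+37=22 d=24 * → l++
[1,16] -14+37=23 d=23 * → l++
[2,16] -12+37=25 d=21 * → l++
[3,16] -9+37=28 d=18 * → l++
[4,16] -6+37=31 d=15 * → l++
[5,16] -4+37=33 d=13 * → l++
[6,16] 1+37=38 d=8 * → l++
[7,16] 2+37=39 d=7 * → l++
[8,16] 7+37=44 d=2 * → l++
[9,16] 9+37=46 d=0 * → stop

pair (9, 37) with sum 46 (|Δ|=0)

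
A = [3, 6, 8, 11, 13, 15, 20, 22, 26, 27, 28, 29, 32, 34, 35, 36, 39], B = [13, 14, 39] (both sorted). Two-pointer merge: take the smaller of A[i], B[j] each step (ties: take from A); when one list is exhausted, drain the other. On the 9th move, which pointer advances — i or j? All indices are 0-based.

[i=0,j=0] A[i]=3<=B[j]=13 take 3 → i++
[i=1,j=0] A[i]=6<=B[j]=13 take 6 → i++
[i=2,j=0] A[i]=8<=B[j]=13 take 8 → i++
[i=3,j=0] A[i]=11<=B[j]=13 take 11 → i++
[i=4,j=0] A[i]=13<=B[j]=13 take 13 → i++
[i=5,j=0] A[i]=15>B[j]=13 take 13 → j++
[i=5,j=1] A[i]=15>B[j]=14 take 14 → j++
[i=5,j=2] A[i]=15<=B[j]=39 take 15 → i++
[i=6,j=2] A[i]=20<=B[j]=39 take 20 → i++

i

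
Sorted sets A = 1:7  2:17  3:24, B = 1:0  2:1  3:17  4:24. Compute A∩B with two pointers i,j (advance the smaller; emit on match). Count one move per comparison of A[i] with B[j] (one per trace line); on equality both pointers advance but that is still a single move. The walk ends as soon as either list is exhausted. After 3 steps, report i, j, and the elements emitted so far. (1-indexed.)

i=2, j=3, emitted=[]

[i=1,j=1] 7>0 → j++
[i=1,j=2] 7>1 → j++
[i=1,j=3] 7<17 → i++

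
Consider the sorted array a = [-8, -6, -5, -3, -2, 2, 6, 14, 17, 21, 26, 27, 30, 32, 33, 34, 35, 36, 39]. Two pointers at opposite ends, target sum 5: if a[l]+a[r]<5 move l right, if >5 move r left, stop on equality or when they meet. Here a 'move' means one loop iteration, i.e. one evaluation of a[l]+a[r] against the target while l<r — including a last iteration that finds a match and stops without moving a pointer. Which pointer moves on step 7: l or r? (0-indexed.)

r

[0,18] -8+39=31 >5 → r--
[0,17] -8+36=28 >5 → r--
[0,16] -8+35=27 >5 → r--
[0,15] -8+34=26 >5 → r--
[0,14] -8+33=25 >5 → r--
[0,13] -8+32=24 >5 → r--
[0,12] -8+30=22 >5 → r--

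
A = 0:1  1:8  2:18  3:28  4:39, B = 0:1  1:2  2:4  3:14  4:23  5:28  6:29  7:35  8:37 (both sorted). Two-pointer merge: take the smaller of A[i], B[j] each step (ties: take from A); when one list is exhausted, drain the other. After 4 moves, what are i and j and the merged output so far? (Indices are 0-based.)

i=1, j=3, merged so far=[1, 1, 2, 4]

i=0 j=0: A[i]=1<=B[j]=1 take 1, i++
i=1 j=0: A[i]=8>B[j]=1 take 1, j++
i=1 j=1: A[i]=8>B[j]=2 take 2, j++
i=1 j=2: A[i]=8>B[j]=4 take 4, j++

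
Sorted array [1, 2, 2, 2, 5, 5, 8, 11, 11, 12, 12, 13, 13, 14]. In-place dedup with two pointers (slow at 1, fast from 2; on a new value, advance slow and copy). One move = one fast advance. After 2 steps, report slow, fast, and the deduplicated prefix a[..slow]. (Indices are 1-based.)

slow=2, fast=4, prefix=[1, 2]

slow=1 fast=2: a[fast]=2≠a[slow]=1 write a[2]=2, slow++,fast++
slow=2 fast=3: a[fast]=2=a[slow] dup, fast++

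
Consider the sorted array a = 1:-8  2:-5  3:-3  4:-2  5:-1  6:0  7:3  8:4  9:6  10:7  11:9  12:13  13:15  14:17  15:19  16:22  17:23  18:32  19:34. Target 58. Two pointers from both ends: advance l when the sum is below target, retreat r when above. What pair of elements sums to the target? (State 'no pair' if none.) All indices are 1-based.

l=1 r=19: -8+34=26 <58, l++
l=2 r=19: -5+34=29 <58, l++
l=3 r=19: -3+34=31 <58, l++
l=4 r=19: -2+34=32 <58, l++
l=5 r=19: -1+34=33 <58, l++
l=6 r=19: 0+34=34 <58, l++
l=7 r=19: 3+34=37 <58, l++
l=8 r=19: 4+34=38 <58, l++
l=9 r=19: 6+34=40 <58, l++
l=10 r=19: 7+34=41 <58, l++
l=11 r=19: 9+34=43 <58, l++
l=12 r=19: 13+34=47 <58, l++
l=13 r=19: 15+34=49 <58, l++
l=14 r=19: 17+34=51 <58, l++
l=15 r=19: 19+34=53 <58, l++
l=16 r=19: 22+34=56 <58, l++
l=17 r=19: 23+34=57 <58, l++
l=18 r=19: 32+34=66 >58, r--

no pair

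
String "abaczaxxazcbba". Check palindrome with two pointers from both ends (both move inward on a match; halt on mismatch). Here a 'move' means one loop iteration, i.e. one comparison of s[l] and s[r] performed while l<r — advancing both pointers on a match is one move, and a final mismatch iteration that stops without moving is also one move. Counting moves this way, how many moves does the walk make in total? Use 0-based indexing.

[0,13] 'a'=='a' → l++,r--
[1,12] 'b'=='b' → l++,r--
[2,11] 'a'!='b' → stop

3 moves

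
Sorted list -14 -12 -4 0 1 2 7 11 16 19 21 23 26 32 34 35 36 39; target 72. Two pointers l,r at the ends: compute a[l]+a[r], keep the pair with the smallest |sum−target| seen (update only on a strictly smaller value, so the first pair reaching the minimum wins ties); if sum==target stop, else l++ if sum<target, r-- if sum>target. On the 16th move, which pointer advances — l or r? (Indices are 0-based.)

[0,17] -14+39=25 d=47 * → l++
[1,17] -12+39=27 d=45 * → l++
[2,17] -4+39=35 d=37 * → l++
[3,17] 0+39=39 d=33 * → l++
[4,17] 1+39=40 d=32 * → l++
[5,17] 2+39=41 d=31 * → l++
[6,17] 7+39=46 d=26 * → l++
[7,17] 11+39=50 d=22 * → l++
[8,17] 16+39=55 d=17 * → l++
[9,17] 19+39=58 d=14 * → l++
[10,17] 21+39=60 d=12 * → l++
[11,17] 23+39=62 d=10 * → l++
[12,17] 26+39=65 d=7 * → l++
[13,17] 32+39=71 d=1 * → l++
[14,17] 34+39=73 d=1 → r--
[14,16] 34+36=70 d=2 → l++

l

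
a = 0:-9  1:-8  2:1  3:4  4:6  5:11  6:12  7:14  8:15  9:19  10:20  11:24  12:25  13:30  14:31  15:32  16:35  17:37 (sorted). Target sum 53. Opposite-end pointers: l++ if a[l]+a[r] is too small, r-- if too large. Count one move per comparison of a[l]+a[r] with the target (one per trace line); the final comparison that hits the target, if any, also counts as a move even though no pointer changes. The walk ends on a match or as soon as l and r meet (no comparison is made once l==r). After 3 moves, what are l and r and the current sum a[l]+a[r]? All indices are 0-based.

l=0 r=17: -9+37=28 <53, l++
l=1 r=17: -8+37=29 <53, l++
l=2 r=17: 1+37=38 <53, l++

l=3, r=17, sum=41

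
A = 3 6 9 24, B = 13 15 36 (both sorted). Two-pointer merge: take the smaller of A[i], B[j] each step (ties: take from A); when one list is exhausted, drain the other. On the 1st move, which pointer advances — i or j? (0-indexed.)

[i=0,j=0] A[i]=3<=B[j]=13 take 3 → i++

i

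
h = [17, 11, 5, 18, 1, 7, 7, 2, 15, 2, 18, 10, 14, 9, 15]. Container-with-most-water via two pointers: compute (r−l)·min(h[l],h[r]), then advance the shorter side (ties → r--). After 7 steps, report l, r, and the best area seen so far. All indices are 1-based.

[1,15] min(17,15)*14=210 best=210 * → r--
[1,14] min(17,9)*13=117 best=210 → r--
[1,13] min(17,14)*12=168 best=210 → r--
[1,12] min(17,10)*11=110 best=210 → r--
[1,11] min(17,18)*10=170 best=210 → l++
[2,11] min(11,18)*9=99 best=210 → l++
[3,11] min(5,18)*8=40 best=210 → l++

l=4, r=11, best area=210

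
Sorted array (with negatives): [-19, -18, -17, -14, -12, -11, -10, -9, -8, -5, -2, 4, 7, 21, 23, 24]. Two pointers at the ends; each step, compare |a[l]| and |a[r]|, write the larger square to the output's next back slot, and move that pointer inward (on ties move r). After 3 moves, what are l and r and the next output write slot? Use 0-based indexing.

l=0, r=12, next write slot=12

[0,15] |-19|<=|24| out[15]=576 → r--
[0,14] |-19|<=|23| out[14]=529 → r--
[0,13] |-19|<=|21| out[13]=441 → r--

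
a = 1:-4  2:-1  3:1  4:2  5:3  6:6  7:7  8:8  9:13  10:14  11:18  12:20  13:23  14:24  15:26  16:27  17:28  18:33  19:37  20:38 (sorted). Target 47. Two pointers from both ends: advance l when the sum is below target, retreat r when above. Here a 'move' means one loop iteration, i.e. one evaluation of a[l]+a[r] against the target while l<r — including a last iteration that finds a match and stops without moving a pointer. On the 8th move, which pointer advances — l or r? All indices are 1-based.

[1,20] -4+38=34 <47 → l++
[2,20] -1+38=37 <47 → l++
[3,20] 1+38=39 <47 → l++
[4,20] 2+38=40 <47 → l++
[5,20] 3+38=41 <47 → l++
[6,20] 6+38=44 <47 → l++
[7,20] 7+38=45 <47 → l++
[8,20] 8+38=46 <47 → l++

l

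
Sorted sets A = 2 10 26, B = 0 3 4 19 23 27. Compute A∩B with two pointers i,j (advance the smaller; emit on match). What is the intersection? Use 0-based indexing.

[i=0,j=0] 2>0 → j++
[i=0,j=1] 2<3 → i++
[i=1,j=1] 10>3 → j++
[i=1,j=2] 10>4 → j++
[i=1,j=3] 10<19 → i++
[i=2,j=3] 26>19 → j++
[i=2,j=4] 26>23 → j++
[i=2,j=5] 26<27 → i++

intersection = []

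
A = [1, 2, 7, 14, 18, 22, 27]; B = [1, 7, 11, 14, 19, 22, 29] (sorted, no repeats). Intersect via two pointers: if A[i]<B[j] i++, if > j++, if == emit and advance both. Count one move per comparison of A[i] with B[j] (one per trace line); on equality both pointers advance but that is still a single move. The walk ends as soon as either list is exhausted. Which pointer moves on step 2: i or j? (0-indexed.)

i

i=0 j=0: 1==1 emit, i++,j++
i=1 j=1: 2<7, i++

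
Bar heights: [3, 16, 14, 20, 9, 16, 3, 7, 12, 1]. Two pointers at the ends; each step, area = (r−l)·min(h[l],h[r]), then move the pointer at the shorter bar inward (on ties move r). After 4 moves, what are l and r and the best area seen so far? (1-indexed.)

l=2, r=7, best area=84

[1,10] min(3,1)*9=9 best=9 * → r--
[1,9] min(3,12)*8=24 best=24 * → l++
[2,9] min(16,12)*7=84 best=84 * → r--
[2,8] min(16,7)*6=42 best=84 → r--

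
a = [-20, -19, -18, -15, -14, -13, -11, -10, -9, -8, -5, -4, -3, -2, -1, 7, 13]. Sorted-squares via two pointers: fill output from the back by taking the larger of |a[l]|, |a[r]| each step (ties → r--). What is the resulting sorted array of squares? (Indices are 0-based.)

l=0 r=16: |-20|>|13| out[16]=400, l++
l=1 r=16: |-19|>|13| out[15]=361, l++
l=2 r=16: |-18|>|13| out[14]=324, l++
l=3 r=16: |-15|>|13| out[13]=225, l++
l=4 r=16: |-14|>|13| out[12]=196, l++
l=5 r=16: |-13|<=|13| out[11]=169, r--
l=5 r=15: |-13|>|7| out[10]=169, l++
l=6 r=15: |-11|>|7| out[9]=121, l++
l=7 r=15: |-10|>|7| out[8]=100, l++
l=8 r=15: |-9|>|7| out[7]=81, l++
l=9 r=15: |-8|>|7| out[6]=64, l++
l=10 r=15: |-5|<=|7| out[5]=49, r--
l=10 r=14: |-5|>|-1| out[4]=25, l++
l=11 r=14: |-4|>|-1| out[3]=16, l++
l=12 r=14: |-3|>|-1| out[2]=9, l++
l=13 r=14: |-2|>|-1| out[1]=4, l++
l=14 r=14: |-1|<=|-1| out[0]=1, r--

[1, 4, 9, 16, 25, 49, 64, 81, 100, 121, 169, 169, 196, 225, 324, 361, 400]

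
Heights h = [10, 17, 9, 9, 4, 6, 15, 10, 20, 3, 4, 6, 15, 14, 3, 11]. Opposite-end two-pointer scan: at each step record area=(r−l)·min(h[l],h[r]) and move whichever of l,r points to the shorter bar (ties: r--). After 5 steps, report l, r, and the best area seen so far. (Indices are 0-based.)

l=1, r=11, best area=168

[0,15] min(10,11)*15=150 best=150 * → l++
[1,15] min(17,11)*14=154 best=154 * → r--
[1,14] min(17,3)*13=39 best=154 → r--
[1,13] min(17,14)*12=168 best=168 * → r--
[1,12] min(17,15)*11=165 best=168 → r--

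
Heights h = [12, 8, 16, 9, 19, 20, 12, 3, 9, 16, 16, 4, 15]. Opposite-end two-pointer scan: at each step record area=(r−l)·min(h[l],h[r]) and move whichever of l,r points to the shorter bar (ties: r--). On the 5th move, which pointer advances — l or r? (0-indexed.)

[0,12] min(12,15)*12=144 best=144 * → l++
[1,12] min(8,15)*11=88 best=144 → l++
[2,12] min(16,15)*10=150 best=150 * → r--
[2,11] min(16,4)*9=36 best=150 → r--
[2,10] min(16,16)*8=128 best=150 → r--

r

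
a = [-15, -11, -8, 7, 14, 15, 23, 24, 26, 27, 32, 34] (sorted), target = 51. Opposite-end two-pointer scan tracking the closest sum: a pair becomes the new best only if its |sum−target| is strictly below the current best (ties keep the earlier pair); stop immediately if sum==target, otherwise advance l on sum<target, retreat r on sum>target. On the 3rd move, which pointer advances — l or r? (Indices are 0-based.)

l

l=0 r=11: -15+34=19 d=32 *, l++
l=1 r=11: -11+34=23 d=28 *, l++
l=2 r=11: -8+34=26 d=25 *, l++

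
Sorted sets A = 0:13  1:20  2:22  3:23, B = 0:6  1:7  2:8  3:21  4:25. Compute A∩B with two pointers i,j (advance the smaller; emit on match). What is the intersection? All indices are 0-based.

intersection = []

[i=0,j=0] 13>6 → j++
[i=0,j=1] 13>7 → j++
[i=0,j=2] 13>8 → j++
[i=0,j=3] 13<21 → i++
[i=1,j=3] 20<21 → i++
[i=2,j=3] 22>21 → j++
[i=2,j=4] 22<25 → i++
[i=3,j=4] 23<25 → i++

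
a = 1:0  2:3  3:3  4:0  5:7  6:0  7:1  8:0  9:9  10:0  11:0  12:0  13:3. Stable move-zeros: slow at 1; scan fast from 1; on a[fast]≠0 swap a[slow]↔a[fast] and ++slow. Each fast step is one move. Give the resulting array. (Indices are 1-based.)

[3, 3, 7, 1, 9, 3, 0, 0, 0, 0, 0, 0, 0]

slow=1 fast=1: a[fast]=0, fast++
slow=1 fast=2: a[fast]=3≠0 swap→a[1]=3, slow++,fast++
slow=2 fast=3: a[fast]=3≠0 swap→a[2]=3, slow++,fast++
slow=3 fast=4: a[fast]=0, fast++
slow=3 fast=5: a[fast]=7≠0 swap→a[3]=7, slow++,fast++
slow=4 fast=6: a[fast]=0, fast++
slow=4 fast=7: a[fast]=1≠0 swap→a[4]=1, slow++,fast++
slow=5 fast=8: a[fast]=0, fast++
slow=5 fast=9: a[fast]=9≠0 swap→a[5]=9, slow++,fast++
slow=6 fast=10: a[fast]=0, fast++
slow=6 fast=11: a[fast]=0, fast++
slow=6 fast=12: a[fast]=0, fast++
slow=6 fast=13: a[fast]=3≠0 swap→a[6]=3, slow++,fast++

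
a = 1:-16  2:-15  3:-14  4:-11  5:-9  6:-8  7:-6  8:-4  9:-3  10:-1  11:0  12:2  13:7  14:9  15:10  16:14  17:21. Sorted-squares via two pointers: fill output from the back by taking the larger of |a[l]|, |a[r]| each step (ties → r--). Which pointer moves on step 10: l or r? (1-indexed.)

[1,17] |-16|<=|21| out[17]=441 → r--
[1,16] |-16|>|14| out[16]=256 → l++
[2,16] |-15|>|14| out[15]=225 → l++
[3,16] |-14|<=|14| out[14]=196 → r--
[3,15] |-14|>|10| out[13]=196 → l++
[4,15] |-11|>|10| out[12]=121 → l++
[5,15] |-9|<=|10| out[11]=100 → r--
[5,14] |-9|<=|9| out[10]=81 → r--
[5,13] |-9|>|7| out[9]=81 → l++
[6,13] |-8|>|7| out[8]=64 → l++

l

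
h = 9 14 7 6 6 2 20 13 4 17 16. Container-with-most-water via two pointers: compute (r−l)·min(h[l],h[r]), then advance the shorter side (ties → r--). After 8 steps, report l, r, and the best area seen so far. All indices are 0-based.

l=6, r=8, best area=126

[0,10] min(9,16)*10=90 best=90 * → l++
[1,10] min(14,16)*9=126 best=126 * → l++
[2,10] min(7,16)*8=56 best=126 → l++
[3,10] min(6,16)*7=42 best=126 → l++
[4,10] min(6,16)*6=36 best=126 → l++
[5,10] min(2,16)*5=10 best=126 → l++
[6,10] min(20,16)*4=64 best=126 → r--
[6,9] min(20,17)*3=51 best=126 → r--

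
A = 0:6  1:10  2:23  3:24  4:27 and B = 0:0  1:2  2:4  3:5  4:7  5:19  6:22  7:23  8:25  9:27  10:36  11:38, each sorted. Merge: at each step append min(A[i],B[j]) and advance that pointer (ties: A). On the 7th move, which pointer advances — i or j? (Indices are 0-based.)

[i=0,j=0] A[i]=6>B[j]=0 take 0 → j++
[i=0,j=1] A[i]=6>B[j]=2 take 2 → j++
[i=0,j=2] A[i]=6>B[j]=4 take 4 → j++
[i=0,j=3] A[i]=6>B[j]=5 take 5 → j++
[i=0,j=4] A[i]=6<=B[j]=7 take 6 → i++
[i=1,j=4] A[i]=10>B[j]=7 take 7 → j++
[i=1,j=5] A[i]=10<=B[j]=19 take 10 → i++

i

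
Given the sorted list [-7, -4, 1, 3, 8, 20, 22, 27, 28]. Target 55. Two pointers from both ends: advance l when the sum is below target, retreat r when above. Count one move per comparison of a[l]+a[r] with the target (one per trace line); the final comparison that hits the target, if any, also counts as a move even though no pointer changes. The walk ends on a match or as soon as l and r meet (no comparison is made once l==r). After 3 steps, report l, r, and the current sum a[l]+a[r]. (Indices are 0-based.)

l=0 r=8: -7+28=21 <55, l++
l=1 r=8: -4+28=24 <55, l++
l=2 r=8: 1+28=29 <55, l++

l=3, r=8, sum=31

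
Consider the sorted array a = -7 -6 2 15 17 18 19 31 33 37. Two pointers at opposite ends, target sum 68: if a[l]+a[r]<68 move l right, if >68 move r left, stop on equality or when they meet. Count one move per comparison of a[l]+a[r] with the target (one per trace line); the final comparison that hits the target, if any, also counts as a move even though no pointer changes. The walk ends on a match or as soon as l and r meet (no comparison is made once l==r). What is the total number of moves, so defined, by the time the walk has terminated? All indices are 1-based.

8 moves

l=1 r=10: -7+37=30 <68, l++
l=2 r=10: -6+37=31 <68, l++
l=3 r=10: 2+37=39 <68, l++
l=4 r=10: 15+37=52 <68, l++
l=5 r=10: 17+37=54 <68, l++
l=6 r=10: 18+37=55 <68, l++
l=7 r=10: 19+37=56 <68, l++
l=8 r=10: 31+37=68, found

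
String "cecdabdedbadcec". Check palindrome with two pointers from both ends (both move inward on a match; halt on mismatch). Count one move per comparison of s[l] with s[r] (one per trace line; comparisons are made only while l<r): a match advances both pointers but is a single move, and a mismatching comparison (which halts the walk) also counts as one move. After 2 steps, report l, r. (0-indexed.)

l=2, r=12

[0,14] 'c'=='c' → l++,r--
[1,13] 'e'=='e' → l++,r--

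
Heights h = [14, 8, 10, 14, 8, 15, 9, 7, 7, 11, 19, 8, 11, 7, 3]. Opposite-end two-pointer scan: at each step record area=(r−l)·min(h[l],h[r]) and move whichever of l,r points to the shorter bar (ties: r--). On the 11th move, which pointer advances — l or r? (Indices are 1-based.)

l=1 r=15: min(14,3)*14=42 best=42 *, r--
l=1 r=14: min(14,7)*13=91 best=91 *, r--
l=1 r=13: min(14,11)*12=132 best=132 *, r--
l=1 r=12: min(14,8)*11=88 best=132, r--
l=1 r=11: min(14,19)*10=140 best=140 *, l++
l=2 r=11: min(8,19)*9=72 best=140, l++
l=3 r=11: min(10,19)*8=80 best=140, l++
l=4 r=11: min(14,19)*7=98 best=140, l++
l=5 r=11: min(8,19)*6=48 best=140, l++
l=6 r=11: min(15,19)*5=75 best=140, l++
l=7 r=11: min(9,19)*4=36 best=140, l++

l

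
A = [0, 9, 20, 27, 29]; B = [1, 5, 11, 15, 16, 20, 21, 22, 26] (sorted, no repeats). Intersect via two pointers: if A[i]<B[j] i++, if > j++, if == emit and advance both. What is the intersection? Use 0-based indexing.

i=0 j=0: 0<1, i++
i=1 j=0: 9>1, j++
i=1 j=1: 9>5, j++
i=1 j=2: 9<11, i++
i=2 j=2: 20>11, j++
i=2 j=3: 20>15, j++
i=2 j=4: 20>16, j++
i=2 j=5: 20==20 emit, i++,j++
i=3 j=6: 27>21, j++
i=3 j=7: 27>22, j++
i=3 j=8: 27>26, j++

intersection = [20]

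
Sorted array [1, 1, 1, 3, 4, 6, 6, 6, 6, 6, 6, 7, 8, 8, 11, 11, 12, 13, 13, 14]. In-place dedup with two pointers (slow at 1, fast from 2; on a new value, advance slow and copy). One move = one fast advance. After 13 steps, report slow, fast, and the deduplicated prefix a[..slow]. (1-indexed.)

(s=1,f=2) a[fast]=1=a[slow] dup → fast++
(s=1,f=3) a[fast]=1=a[slow] dup → fast++
(s=1,f=4) a[fast]=3≠a[slow]=1 write a[2]=3 → slow++,fast++
(s=2,f=5) a[fast]=4≠a[slow]=3 write a[3]=4 → slow++,fast++
(s=3,f=6) a[fast]=6≠a[slow]=4 write a[4]=6 → slow++,fast++
(s=4,f=7) a[fast]=6=a[slow] dup → fast++
(s=4,f=8) a[fast]=6=a[slow] dup → fast++
(s=4,f=9) a[fast]=6=a[slow] dup → fast++
(s=4,f=10) a[fast]=6=a[slow] dup → fast++
(s=4,f=11) a[fast]=6=a[slow] dup → fast++
(s=4,f=12) a[fast]=7≠a[slow]=6 write a[5]=7 → slow++,fast++
(s=5,f=13) a[fast]=8≠a[slow]=7 write a[6]=8 → slow++,fast++
(s=6,f=14) a[fast]=8=a[slow] dup → fast++

slow=6, fast=15, prefix=[1, 3, 4, 6, 7, 8]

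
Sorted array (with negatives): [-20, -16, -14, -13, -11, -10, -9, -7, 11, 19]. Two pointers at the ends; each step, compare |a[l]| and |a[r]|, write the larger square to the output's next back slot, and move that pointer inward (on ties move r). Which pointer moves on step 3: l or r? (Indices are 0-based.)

[0,9] |-20|>|19| out[9]=400 → l++
[1,9] |-16|<=|19| out[8]=361 → r--
[1,8] |-16|>|11| out[7]=256 → l++

l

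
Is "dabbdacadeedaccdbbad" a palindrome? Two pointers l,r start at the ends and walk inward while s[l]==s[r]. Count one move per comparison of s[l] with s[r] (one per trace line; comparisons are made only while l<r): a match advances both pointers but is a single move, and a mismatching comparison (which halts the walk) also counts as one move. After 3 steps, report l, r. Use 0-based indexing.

l=3, r=16

[0,19] 'd'=='d' → l++,r--
[1,18] 'a'=='a' → l++,r--
[2,17] 'b'=='b' → l++,r--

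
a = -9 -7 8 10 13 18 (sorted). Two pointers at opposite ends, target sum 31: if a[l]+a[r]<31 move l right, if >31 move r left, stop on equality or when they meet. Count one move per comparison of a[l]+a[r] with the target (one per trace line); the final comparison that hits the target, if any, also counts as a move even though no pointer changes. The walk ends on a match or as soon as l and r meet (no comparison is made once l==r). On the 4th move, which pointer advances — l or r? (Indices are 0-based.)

[0,5] -9+18=9 <31 → l++
[1,5] -7+18=11 <31 → l++
[2,5] 8+18=26 <31 → l++
[3,5] 10+18=28 <31 → l++

l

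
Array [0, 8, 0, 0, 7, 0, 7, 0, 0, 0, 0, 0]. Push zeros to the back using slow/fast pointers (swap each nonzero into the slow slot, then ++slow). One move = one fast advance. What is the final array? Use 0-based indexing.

slow=0 fast=0: a[fast]=0, fast++
slow=0 fast=1: a[fast]=8≠0 swap→a[0]=8, slow++,fast++
slow=1 fast=2: a[fast]=0, fast++
slow=1 fast=3: a[fast]=0, fast++
slow=1 fast=4: a[fast]=7≠0 swap→a[1]=7, slow++,fast++
slow=2 fast=5: a[fast]=0, fast++
slow=2 fast=6: a[fast]=7≠0 swap→a[2]=7, slow++,fast++
slow=3 fast=7: a[fast]=0, fast++
slow=3 fast=8: a[fast]=0, fast++
slow=3 fast=9: a[fast]=0, fast++
slow=3 fast=10: a[fast]=0, fast++
slow=3 fast=11: a[fast]=0, fast++

[8, 7, 7, 0, 0, 0, 0, 0, 0, 0, 0, 0]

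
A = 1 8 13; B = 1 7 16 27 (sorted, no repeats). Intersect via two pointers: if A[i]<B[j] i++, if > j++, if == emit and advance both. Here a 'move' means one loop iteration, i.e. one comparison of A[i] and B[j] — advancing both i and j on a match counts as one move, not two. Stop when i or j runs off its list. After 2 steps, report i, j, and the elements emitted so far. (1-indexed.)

[i=1,j=1] 1==1 emit → i++,j++
[i=2,j=2] 8>7 → j++

i=2, j=3, emitted=[1]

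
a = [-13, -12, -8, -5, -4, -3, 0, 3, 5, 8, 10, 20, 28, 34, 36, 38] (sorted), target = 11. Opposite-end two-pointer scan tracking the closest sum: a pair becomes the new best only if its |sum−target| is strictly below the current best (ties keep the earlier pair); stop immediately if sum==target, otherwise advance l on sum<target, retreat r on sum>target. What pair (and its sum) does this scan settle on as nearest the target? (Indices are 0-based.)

l=0 r=15: -13+38=25 d=14 *, r--
l=0 r=14: -13+36=23 d=12 *, r--
l=0 r=13: -13+34=21 d=10 *, r--
l=0 r=12: -13+28=15 d=4 *, r--
l=0 r=11: -13+20=7 d=4, l++
l=1 r=11: -12+20=8 d=3 *, l++
l=2 r=11: -8+20=12 d=1 *, r--
l=2 r=10: -8+10=2 d=9, l++
l=3 r=10: -5+10=5 d=6, l++
l=4 r=10: -4+10=6 d=5, l++
l=5 r=10: -3+10=7 d=4, l++
l=6 r=10: 0+10=10 d=1, l++
l=7 r=10: 3+10=13 d=2, r--
l=7 r=9: 3+8=11 d=0 *, stop

pair (3, 8) with sum 11 (|Δ|=0)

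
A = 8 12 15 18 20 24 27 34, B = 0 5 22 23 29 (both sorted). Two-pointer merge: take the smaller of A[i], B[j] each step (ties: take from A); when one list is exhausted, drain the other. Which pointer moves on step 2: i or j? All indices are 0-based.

i=0 j=0: A[i]=8>B[j]=0 take 0, j++
i=0 j=1: A[i]=8>B[j]=5 take 5, j++

j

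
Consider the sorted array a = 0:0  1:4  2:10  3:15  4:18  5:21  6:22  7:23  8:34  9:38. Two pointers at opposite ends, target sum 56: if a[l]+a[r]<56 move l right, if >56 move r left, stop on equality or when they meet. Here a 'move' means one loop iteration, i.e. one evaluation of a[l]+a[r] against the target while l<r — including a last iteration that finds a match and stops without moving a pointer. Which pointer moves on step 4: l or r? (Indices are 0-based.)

l

[0,9] 0+38=38 <56 → l++
[1,9] 4+38=42 <56 → l++
[2,9] 10+38=48 <56 → l++
[3,9] 15+38=53 <56 → l++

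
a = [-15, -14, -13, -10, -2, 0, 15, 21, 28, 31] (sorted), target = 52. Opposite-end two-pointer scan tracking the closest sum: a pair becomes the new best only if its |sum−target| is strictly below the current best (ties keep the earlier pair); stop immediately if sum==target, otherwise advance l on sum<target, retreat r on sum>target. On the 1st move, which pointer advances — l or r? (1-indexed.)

l

l=1 r=10: -15+31=16 d=36 *, l++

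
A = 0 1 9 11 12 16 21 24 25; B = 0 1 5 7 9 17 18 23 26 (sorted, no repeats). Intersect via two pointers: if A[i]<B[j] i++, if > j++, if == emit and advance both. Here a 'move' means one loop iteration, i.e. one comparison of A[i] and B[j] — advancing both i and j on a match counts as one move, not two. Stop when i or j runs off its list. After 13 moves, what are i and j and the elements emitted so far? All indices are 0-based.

i=8, j=8, emitted=[0, 1, 9]

i=0 j=0: 0==0 emit, i++,j++
i=1 j=1: 1==1 emit, i++,j++
i=2 j=2: 9>5, j++
i=2 j=3: 9>7, j++
i=2 j=4: 9==9 emit, i++,j++
i=3 j=5: 11<17, i++
i=4 j=5: 12<17, i++
i=5 j=5: 16<17, i++
i=6 j=5: 21>17, j++
i=6 j=6: 21>18, j++
i=6 j=7: 21<23, i++
i=7 j=7: 24>23, j++
i=7 j=8: 24<26, i++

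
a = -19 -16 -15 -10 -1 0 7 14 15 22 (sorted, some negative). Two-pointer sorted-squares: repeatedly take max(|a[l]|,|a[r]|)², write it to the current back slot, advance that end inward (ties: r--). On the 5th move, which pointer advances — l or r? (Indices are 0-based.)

l

[0,9] |-19|<=|22| out[9]=484 → r--
[0,8] |-19|>|15| out[8]=361 → l++
[1,8] |-16|>|15| out[7]=256 → l++
[2,8] |-15|<=|15| out[6]=225 → r--
[2,7] |-15|>|14| out[5]=225 → l++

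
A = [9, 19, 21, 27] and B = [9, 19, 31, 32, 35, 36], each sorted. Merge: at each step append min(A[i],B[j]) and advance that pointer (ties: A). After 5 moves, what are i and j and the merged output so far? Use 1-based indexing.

[i=1,j=1] A[i]=9<=B[j]=9 take 9 → i++
[i=2,j=1] A[i]=19>B[j]=9 take 9 → j++
[i=2,j=2] A[i]=19<=B[j]=19 take 19 → i++
[i=3,j=2] A[i]=21>B[j]=19 take 19 → j++
[i=3,j=3] A[i]=21<=B[j]=31 take 21 → i++

i=4, j=3, merged so far=[9, 9, 19, 19, 21]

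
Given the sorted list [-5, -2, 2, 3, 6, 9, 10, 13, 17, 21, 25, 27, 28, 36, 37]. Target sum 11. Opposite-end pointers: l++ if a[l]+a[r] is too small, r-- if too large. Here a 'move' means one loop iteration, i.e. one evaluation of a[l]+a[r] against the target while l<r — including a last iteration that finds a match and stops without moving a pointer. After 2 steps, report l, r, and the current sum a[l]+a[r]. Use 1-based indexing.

l=1, r=13, sum=23

[1,15] -5+37=32 >11 → r--
[1,14] -5+36=31 >11 → r--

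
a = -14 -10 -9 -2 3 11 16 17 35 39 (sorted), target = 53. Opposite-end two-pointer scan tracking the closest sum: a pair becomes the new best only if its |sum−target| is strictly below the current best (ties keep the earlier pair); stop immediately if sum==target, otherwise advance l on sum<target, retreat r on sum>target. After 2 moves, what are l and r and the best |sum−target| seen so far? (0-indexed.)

l=0 r=9: -14+39=25 d=28 *, l++
l=1 r=9: -10+39=29 d=24 *, l++

l=2, r=9, best |Δ|=24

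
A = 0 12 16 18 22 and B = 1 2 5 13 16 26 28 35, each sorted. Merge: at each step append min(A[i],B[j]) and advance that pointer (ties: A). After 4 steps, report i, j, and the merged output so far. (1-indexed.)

i=2, j=4, merged so far=[0, 1, 2, 5]

i=1 j=1: A[i]=0<=B[j]=1 take 0, i++
i=2 j=1: A[i]=12>B[j]=1 take 1, j++
i=2 j=2: A[i]=12>B[j]=2 take 2, j++
i=2 j=3: A[i]=12>B[j]=5 take 5, j++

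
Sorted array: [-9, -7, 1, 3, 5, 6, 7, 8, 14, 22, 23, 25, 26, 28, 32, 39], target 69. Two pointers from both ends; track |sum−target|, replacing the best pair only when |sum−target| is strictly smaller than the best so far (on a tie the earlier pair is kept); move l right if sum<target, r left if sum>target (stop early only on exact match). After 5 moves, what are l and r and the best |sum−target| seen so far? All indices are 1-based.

l=1 r=16: -9+39=30 d=39 *, l++
l=2 r=16: -7+39=32 d=37 *, l++
l=3 r=16: 1+39=40 d=29 *, l++
l=4 r=16: 3+39=42 d=27 *, l++
l=5 r=16: 5+39=44 d=25 *, l++

l=6, r=16, best |Δ|=25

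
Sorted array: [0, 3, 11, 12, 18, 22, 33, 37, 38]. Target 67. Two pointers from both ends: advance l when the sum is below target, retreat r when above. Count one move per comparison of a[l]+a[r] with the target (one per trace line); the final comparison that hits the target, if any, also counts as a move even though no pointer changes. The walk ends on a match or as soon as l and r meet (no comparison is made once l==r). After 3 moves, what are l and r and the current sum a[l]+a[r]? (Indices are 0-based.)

l=3, r=8, sum=50

[0,8] 0+38=38 <67 → l++
[1,8] 3+38=41 <67 → l++
[2,8] 11+38=49 <67 → l++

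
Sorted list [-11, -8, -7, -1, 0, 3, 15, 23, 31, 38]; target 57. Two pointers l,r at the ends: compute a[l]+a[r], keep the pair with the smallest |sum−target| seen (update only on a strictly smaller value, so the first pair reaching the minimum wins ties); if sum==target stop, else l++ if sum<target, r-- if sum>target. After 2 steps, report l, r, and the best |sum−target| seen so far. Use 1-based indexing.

l=3, r=10, best |Δ|=27

l=1 r=10: -11+38=27 d=30 *, l++
l=2 r=10: -8+38=30 d=27 *, l++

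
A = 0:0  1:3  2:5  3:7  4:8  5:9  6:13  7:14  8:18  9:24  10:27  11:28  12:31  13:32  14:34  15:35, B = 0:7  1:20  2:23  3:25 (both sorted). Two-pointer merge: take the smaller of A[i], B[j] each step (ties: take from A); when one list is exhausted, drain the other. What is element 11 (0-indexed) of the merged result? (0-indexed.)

i=0 j=0: A[i]=0<=B[j]=7 take 0, i++
i=1 j=0: A[i]=3<=B[j]=7 take 3, i++
i=2 j=0: A[i]=5<=B[j]=7 take 5, i++
i=3 j=0: A[i]=7<=B[j]=7 take 7, i++
i=4 j=0: A[i]=8>B[j]=7 take 7, j++
i=4 j=1: A[i]=8<=B[j]=20 take 8, i++
i=5 j=1: A[i]=9<=B[j]=20 take 9, i++
i=6 j=1: A[i]=13<=B[j]=20 take 13, i++
i=7 j=1: A[i]=14<=B[j]=20 take 14, i++
i=8 j=1: A[i]=18<=B[j]=20 take 18, i++
i=9 j=1: A[i]=24>B[j]=20 take 20, j++
i=9 j=2: A[i]=24>B[j]=23 take 23, j++
i=9 j=3: A[i]=24<=B[j]=25 take 24, i++
i=10 j=3: A[i]=27>B[j]=25 take 25, j++
i=10 j=4: B done, take A[i]=27, i++
i=11 j=4: B done, take A[i]=28, i++
i=12 j=4: B done, take A[i]=31, i++
i=13 j=4: B done, take A[i]=32, i++
i=14 j=4: B done, take A[i]=34, i++
i=15 j=4: B done, take A[i]=35, i++

merged[11] = 23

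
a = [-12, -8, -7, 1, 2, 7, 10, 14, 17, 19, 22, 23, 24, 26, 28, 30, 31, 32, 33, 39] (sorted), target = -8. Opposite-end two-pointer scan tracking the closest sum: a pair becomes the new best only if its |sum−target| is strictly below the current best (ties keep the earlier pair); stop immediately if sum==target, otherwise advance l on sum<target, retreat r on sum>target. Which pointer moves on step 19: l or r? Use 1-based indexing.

l

[1,20] -12+39=27 d=35 * → r--
[1,19] -12+33=21 d=29 * → r--
[1,18] -12+32=20 d=28 * → r--
[1,17] -12+31=19 d=27 * → r--
[1,16] -12+30=18 d=26 * → r--
[1,15] -12+28=16 d=24 * → r--
[1,14] -12+26=14 d=22 * → r--
[1,13] -12+24=12 d=20 * → r--
[1,12] -12+23=11 d=19 * → r--
[1,11] -12+22=10 d=18 * → r--
[1,10] -12+19=7 d=15 * → r--
[1,9] -12+17=5 d=13 * → r--
[1,8] -12+14=2 d=10 * → r--
[1,7] -12+10=-2 d=6 * → r--
[1,6] -12+7=-5 d=3 * → r--
[1,5] -12+2=-10 d=2 * → l++
[2,5] -8+2=-6 d=2 → r--
[2,4] -8+1=-7 d=1 * → r--
[2,3] -8+-7=-15 d=7 → l++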